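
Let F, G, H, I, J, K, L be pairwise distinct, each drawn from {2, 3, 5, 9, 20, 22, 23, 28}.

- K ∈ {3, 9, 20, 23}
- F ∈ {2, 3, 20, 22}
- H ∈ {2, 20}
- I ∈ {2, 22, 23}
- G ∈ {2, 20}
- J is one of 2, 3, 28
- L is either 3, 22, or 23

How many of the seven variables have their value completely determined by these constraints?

2

The 7 variables draw from only 7 values {2, 3, 9, 20, 22, 23, 28}, so each is used; only K can be 9, hence K = 9.
The 6 still-open variables draw from only 6 values {2, 3, 20, 22, 23, 28}, so each is used; only J can be 28, hence J = 28.
G and H between them cover only {2, 20} — a naked pair. Remove those values from F, I.
Determined: J=28, K=9. The other variables each still have more than one consistent value. That makes 2.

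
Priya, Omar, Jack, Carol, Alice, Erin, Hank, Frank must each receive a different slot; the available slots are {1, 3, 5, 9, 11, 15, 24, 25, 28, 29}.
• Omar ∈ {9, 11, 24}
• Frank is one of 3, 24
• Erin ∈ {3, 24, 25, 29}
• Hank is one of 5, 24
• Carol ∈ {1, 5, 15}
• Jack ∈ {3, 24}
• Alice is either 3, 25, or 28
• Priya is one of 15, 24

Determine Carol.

1

Jack and Frank share exactly the 2 values {3, 24}; by pigeonhole those values go to them, so strike 3, 24 from Priya, Omar, Alice, Erin, Hank.
Priya must be 15 (only option left). Remove 15 from Carol.
That leaves Hank = 5. Strike 5 from Carol.
So Carol = 1.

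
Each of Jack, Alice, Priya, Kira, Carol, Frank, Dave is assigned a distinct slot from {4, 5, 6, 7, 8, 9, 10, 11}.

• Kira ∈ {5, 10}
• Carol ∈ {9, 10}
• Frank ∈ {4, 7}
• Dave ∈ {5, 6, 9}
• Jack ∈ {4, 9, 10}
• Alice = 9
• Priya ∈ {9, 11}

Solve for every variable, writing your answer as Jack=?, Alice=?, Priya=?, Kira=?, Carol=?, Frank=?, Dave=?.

Alice must be 9 (only option left). Strike 9 from Jack, Priya, Carol, Dave.
That leaves Priya = 11.
Carol has just one choice, so Carol = 10. So Jack, Kira can't be 10.
That leaves Jack = 4. Strike 4 from Frank.
That leaves Kira = 5. So Dave can't be 5.
Frank has just one choice, so Frank = 7.
Dave's domain is down to {6}, so Dave = 6.

Jack=4, Alice=9, Priya=11, Kira=5, Carol=10, Frank=7, Dave=6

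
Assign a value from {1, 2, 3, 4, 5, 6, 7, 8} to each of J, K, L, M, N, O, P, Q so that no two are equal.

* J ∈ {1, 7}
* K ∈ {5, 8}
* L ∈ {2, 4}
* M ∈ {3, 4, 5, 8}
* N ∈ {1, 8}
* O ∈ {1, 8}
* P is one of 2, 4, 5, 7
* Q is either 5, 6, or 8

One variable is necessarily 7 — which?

J

Among the 8 variables, 3 fits only M (and all 8 values in {1, 2, 3, 4, 5, 6, 7, 8} must be used), so M = 3.
The 7 still-open variables draw from only 7 values {1, 2, 4, 5, 6, 7, 8}, so each is used; only Q can be 6, hence Q = 6.
N and O between them cover only {1, 8} — a naked pair. Remove those values from J, K.
So 7 goes to J.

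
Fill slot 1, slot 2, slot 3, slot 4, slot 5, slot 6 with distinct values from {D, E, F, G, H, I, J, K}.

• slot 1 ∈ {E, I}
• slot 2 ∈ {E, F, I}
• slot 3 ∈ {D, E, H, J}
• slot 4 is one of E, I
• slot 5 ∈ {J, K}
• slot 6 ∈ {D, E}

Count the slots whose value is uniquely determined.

2

slot 1 and slot 4 share exactly the 2 values {E, I}; by pigeonhole those values go to them, so strike E, I from slot 2, slot 3, slot 6.
slot 2's domain is down to {F}, so slot 2 = F.
slot 6 must be D (only option left). Eliminate D elsewhere: slot 3.
Determined: slot 2=F, slot 6=D. The other slots each still have more than one consistent value. That makes 2.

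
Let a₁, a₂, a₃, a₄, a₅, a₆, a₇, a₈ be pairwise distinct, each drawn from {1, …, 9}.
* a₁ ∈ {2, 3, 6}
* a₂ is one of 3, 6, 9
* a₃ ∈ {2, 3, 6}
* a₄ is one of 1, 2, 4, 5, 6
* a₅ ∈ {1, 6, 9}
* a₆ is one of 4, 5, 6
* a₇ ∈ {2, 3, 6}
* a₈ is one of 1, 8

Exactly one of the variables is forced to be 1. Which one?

Among the 8 variables, 8 fits only a₈ (and all 8 values in {1, 2, 3, 4, 5, 6, 8, 9} must be used), so a₈ = 8.
a₁, a₃, a₇ between them cover only {2, 3, 6} — a naked triple. Remove those values from a₂, a₄, a₅, a₆.
That leaves a₂ = 9. So a₅ can't be 9.
So 1 goes to a₅.

a₅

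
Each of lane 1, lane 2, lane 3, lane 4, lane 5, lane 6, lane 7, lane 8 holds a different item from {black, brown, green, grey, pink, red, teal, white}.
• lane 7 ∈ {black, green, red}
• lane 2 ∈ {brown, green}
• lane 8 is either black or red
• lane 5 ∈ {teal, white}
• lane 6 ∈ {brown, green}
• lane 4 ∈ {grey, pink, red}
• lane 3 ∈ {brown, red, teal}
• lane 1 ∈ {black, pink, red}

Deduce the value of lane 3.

teal

The 8 variables together cover exactly {black, brown, green, grey, pink, red, teal, white} — 8 values for 8 variables — and grey appears only in lane 4's list, so lane 4 = grey.
The 7 still-open variables together cover exactly {black, brown, green, pink, red, teal, white} — 7 values for 7 variables — and pink appears only in lane 1's list, so lane 1 = pink.
The 6 still-open variables draw from only 6 values {black, brown, green, red, teal, white}, so each is used; only lane 5 can be white, hence lane 5 = white.
The 5 still-open variables draw from only 5 values {black, brown, green, red, teal}, so each is used; only lane 3 can be teal, hence lane 3 = teal.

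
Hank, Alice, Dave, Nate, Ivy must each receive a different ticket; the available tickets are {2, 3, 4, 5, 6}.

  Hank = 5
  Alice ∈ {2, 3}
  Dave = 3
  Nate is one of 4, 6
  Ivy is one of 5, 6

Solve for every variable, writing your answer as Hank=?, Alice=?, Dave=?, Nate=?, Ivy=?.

Hank=5, Alice=2, Dave=3, Nate=4, Ivy=6

Hank's domain is down to {5}, so Hank = 5. So Ivy can't be 5.
Dave's domain is down to {3}, so Dave = 3. Eliminate 3 elsewhere: Alice.
Ivy's domain is down to {6}, so Ivy = 6. Strike 6 from Nate.
That leaves Alice = 2.
Nate must be 4 (only option left).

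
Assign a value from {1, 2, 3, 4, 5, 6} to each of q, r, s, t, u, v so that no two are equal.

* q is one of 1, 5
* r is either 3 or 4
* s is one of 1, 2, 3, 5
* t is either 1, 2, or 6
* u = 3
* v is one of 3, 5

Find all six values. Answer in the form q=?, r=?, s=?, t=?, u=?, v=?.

u's domain is down to {3}, so u = 3. Strike 3 from r, s, v.
That leaves v = 5. Eliminate 5 elsewhere: q, s.
q has just one choice, so q = 1. Eliminate 1 elsewhere: s, t.
r must be 4 (only option left).
s has just one choice, so s = 2. So t can't be 2.
That leaves t = 6.

q=1, r=4, s=2, t=6, u=3, v=5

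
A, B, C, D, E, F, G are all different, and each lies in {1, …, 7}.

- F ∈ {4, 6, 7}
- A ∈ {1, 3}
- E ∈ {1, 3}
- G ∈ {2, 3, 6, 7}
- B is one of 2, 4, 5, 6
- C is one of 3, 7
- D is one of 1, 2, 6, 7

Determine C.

7

Among the 7 variables, 5 fits only B (and all 7 values in {1, 2, 3, 4, 5, 6, 7} must be used), so B = 5.
Among the 6 still-open variables, 4 fits only F (and all 6 values in {1, 2, 3, 4, 6, 7} must be used), so F = 4.
A and E share exactly the 2 values {1, 3}; by pigeonhole those values go to them, so strike 1, 3 from C, D, G.
So C = 7.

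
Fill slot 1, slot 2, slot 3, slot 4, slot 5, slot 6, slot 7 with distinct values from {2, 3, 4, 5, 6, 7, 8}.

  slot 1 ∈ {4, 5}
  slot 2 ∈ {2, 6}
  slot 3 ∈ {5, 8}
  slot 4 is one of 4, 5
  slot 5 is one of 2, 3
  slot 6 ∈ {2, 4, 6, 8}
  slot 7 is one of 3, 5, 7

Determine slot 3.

Among the 7 variables, 7 fits only slot 7 (and all 7 values in {2, 3, 4, 5, 6, 7, 8} must be used), so slot 7 = 7.
The 6 still-open variables draw from only 6 values {2, 3, 4, 5, 6, 8}, so each is used; only slot 5 can be 3, hence slot 5 = 3.
slot 1 and slot 4 between them cover only {4, 5} — a naked pair. Remove those values from slot 3, slot 6.
So slot 3 = 8.

8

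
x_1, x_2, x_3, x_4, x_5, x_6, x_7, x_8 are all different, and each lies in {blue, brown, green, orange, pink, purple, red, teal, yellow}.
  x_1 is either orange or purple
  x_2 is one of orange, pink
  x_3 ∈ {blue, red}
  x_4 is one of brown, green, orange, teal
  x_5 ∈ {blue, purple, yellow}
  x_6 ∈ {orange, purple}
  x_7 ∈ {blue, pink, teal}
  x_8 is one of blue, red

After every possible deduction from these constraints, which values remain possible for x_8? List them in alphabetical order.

x_1 and x_6 between them cover only {orange, purple} — a naked pair. Remove those values from x_2, x_4, x_5.
x_2 must be pink (only option left). So x_7 can't be pink.
x_3 and x_8 between them cover only {blue, red} — a naked pair. Remove those values from x_5, x_7.
That leaves x_5 = yellow.
That leaves x_7 = teal. Strike teal from x_4.
No further eliminations apply; x_8 can still be any of blue, red.

blue, red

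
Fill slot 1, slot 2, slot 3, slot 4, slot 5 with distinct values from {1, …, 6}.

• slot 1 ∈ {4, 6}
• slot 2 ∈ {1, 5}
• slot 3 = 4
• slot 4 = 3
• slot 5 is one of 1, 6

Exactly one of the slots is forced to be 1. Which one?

slot 5

slot 3 has just one choice, so slot 3 = 4. Remove 4 from slot 1.
slot 4 has just one choice, so slot 4 = 3.
slot 1 has just one choice, so slot 1 = 6. So slot 5 can't be 6.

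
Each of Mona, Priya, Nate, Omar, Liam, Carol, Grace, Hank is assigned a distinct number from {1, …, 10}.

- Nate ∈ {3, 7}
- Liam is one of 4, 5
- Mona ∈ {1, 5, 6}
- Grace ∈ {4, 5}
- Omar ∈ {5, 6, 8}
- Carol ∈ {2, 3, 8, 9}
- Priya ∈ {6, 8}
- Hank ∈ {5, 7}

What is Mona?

Liam and Grace share exactly the 2 values {4, 5}; by pigeonhole those values go to them, so strike 4, 5 from Mona, Omar, Hank.
Hank's domain is down to {7}, so Hank = 7. So Nate can't be 7.
That leaves Nate = 3. So Carol can't be 3.
Priya and Omar between them cover only {6, 8} — a naked pair. Remove those values from Mona, Carol.
So Mona = 1.

1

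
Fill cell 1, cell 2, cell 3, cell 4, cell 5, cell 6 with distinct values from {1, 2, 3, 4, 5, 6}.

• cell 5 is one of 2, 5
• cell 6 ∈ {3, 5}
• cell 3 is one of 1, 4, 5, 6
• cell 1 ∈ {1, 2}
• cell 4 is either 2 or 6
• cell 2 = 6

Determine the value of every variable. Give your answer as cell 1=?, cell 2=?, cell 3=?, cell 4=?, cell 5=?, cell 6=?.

cell 2 must be 6 (only option left). Strike 6 from cell 3, cell 4.
cell 4's domain is down to {2}, so cell 4 = 2. Strike 2 from cell 1, cell 5.
cell 5's domain is down to {5}, so cell 5 = 5. So cell 3, cell 6 can't be 5.
cell 6's domain is down to {3}, so cell 6 = 3.
cell 1 must be 1 (only option left). Strike 1 from cell 3.
cell 3's domain is down to {4}, so cell 3 = 4.

cell 1=1, cell 2=6, cell 3=4, cell 4=2, cell 5=5, cell 6=3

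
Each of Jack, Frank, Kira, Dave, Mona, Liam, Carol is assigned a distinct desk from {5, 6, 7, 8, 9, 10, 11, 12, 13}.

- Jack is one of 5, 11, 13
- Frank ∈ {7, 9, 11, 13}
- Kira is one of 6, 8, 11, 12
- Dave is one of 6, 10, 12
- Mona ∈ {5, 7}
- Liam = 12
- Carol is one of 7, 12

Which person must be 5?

Liam has just one choice, so Liam = 12. Strike 12 from Kira, Dave, Carol.
Carol's domain is down to {7}, so Carol = 7. Strike 7 from Frank, Mona.
So 5 goes to Mona.

Mona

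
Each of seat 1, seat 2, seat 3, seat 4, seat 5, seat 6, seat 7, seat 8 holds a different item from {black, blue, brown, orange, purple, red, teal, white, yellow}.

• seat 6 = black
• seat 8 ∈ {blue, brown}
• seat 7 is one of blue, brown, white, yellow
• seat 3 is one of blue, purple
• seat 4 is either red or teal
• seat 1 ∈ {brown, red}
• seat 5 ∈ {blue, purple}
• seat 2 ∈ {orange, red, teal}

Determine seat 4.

teal

seat 6's domain is down to {black}, so seat 6 = black.
seat 3 and seat 5 share exactly the 2 values {blue, purple}; by pigeonhole those values go to them, so strike blue, purple from seat 7, seat 8.
seat 8 has just one choice, so seat 8 = brown. Eliminate brown elsewhere: seat 1, seat 7.
seat 1 must be red (only option left). Eliminate red elsewhere: seat 2, seat 4.
So seat 4 = teal.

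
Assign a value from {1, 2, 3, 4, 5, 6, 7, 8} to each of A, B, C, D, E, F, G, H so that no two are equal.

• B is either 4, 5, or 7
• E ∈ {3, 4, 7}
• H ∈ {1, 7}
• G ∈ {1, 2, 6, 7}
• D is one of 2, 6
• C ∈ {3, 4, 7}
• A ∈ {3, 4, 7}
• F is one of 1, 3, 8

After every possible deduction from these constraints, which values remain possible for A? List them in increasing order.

The 8 variables together cover exactly {1, 2, 3, 4, 5, 6, 7, 8} — 8 values for 8 variables — and 5 appears only in B's list, so B = 5.
The 7 still-open variables together cover exactly {1, 2, 3, 4, 6, 7, 8} — 7 values for 7 variables — and 8 appears only in F's list, so F = 8.
The 3 variables A, C, E are confined to {3, 4, 7}, which locks those values in; drop them from G, H.
That leaves H = 1. Remove 1 from G.
No further eliminations apply; A can still be any of 3, 4, 7.

3, 4, 7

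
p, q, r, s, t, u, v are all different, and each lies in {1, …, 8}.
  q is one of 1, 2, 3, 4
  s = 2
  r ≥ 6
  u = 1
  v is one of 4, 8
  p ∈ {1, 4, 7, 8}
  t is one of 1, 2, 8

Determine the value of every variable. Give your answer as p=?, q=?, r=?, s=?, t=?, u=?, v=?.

p=7, q=3, r=6, s=2, t=8, u=1, v=4

s must be 2 (only option left). So q, t can't be 2.
u's domain is down to {1}, so u = 1. Remove 1 from p, q, t.
t has just one choice, so t = 8. Remove 8 from p, r, v.
v must be 4 (only option left). Remove 4 from p, q.
p has just one choice, so p = 7. Strike 7 from r.
That leaves q = 3.
r's domain is down to {6}, so r = 6.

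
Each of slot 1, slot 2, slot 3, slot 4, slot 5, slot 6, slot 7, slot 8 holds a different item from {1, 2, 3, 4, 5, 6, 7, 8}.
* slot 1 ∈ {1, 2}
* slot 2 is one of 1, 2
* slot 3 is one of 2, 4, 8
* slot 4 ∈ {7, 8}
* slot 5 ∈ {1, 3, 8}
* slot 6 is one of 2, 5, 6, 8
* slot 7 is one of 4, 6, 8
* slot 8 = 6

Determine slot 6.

slot 8 has just one choice, so slot 8 = 6. Remove 6 from slot 6, slot 7.
The 7 still-open variables together cover exactly {1, 2, 3, 4, 5, 7, 8} — 7 values for 7 variables — and 3 appears only in slot 5's list, so slot 5 = 3.
The 6 still-open variables together cover exactly {1, 2, 4, 5, 7, 8} — 6 values for 6 variables — and 5 appears only in slot 6's list, so slot 6 = 5.

5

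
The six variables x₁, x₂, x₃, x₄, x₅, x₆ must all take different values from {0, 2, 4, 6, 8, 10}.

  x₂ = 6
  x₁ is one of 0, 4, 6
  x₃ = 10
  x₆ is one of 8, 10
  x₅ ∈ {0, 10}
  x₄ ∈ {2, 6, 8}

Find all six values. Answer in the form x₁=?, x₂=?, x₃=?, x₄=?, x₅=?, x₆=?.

x₂ must be 6 (only option left). Strike 6 from x₁, x₄.
x₃ has just one choice, so x₃ = 10. So x₅, x₆ can't be 10.
x₅'s domain is down to {0}, so x₅ = 0. Strike 0 from x₁.
x₆ must be 8 (only option left). Strike 8 from x₄.
x₁ must be 4 (only option left).
x₄'s domain is down to {2}, so x₄ = 2.

x₁=4, x₂=6, x₃=10, x₄=2, x₅=0, x₆=8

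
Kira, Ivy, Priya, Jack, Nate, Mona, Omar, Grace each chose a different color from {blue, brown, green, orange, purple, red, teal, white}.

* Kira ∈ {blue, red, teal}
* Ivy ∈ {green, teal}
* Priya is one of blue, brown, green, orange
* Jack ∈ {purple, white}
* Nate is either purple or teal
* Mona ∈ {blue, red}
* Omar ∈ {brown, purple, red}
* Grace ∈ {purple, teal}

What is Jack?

The 8 variables draw from only 8 values {blue, brown, green, orange, purple, red, teal, white}, so each is used; only Priya can be orange, hence Priya = orange.
The 7 still-open variables draw from only 7 values {blue, brown, green, purple, red, teal, white}, so each is used; only Omar can be brown, hence Omar = brown.
The 6 still-open variables together cover exactly {blue, green, purple, red, teal, white} — 6 values for 6 variables — and green appears only in Ivy's list, so Ivy = green.
The 5 still-open variables draw from only 5 values {blue, purple, red, teal, white}, so each is used; only Jack can be white, hence Jack = white.

white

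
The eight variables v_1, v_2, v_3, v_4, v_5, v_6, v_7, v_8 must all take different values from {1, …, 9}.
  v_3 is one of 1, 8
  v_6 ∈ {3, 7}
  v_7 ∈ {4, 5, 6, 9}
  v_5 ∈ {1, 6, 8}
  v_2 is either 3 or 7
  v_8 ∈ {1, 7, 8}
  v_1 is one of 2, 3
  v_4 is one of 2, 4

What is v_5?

6

v_2 and v_6 between them cover only {3, 7} — a naked pair. Remove those values from v_1, v_8.
v_1 must be 2 (only option left). So v_4 can't be 2.
v_4's domain is down to {4}, so v_4 = 4. Strike 4 from v_7.
v_3 and v_8 share exactly the 2 values {1, 8}; by pigeonhole those values go to them, so strike 1, 8 from v_5.
So v_5 = 6.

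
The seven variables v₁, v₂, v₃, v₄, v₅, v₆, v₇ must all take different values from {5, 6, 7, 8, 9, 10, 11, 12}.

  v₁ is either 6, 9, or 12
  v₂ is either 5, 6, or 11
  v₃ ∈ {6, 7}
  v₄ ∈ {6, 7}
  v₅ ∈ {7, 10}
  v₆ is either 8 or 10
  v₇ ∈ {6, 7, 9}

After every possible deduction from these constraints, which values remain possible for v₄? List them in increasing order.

6, 7

The 2 variables v₃ and v₄ are confined to {6, 7}, which locks those values in; drop them from v₁, v₂, v₅, v₇.
v₅'s domain is down to {10}, so v₅ = 10. Eliminate 10 elsewhere: v₆.
That leaves v₆ = 8.
v₇ has just one choice, so v₇ = 9. Eliminate 9 elsewhere: v₁.
That leaves v₁ = 12.
No further eliminations apply; v₄ can still be any of 6, 7.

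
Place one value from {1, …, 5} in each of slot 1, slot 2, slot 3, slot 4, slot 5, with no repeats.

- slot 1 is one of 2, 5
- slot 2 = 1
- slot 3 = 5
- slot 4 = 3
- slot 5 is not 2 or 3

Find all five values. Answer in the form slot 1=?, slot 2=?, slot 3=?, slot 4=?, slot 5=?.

slot 2's domain is down to {1}, so slot 2 = 1. Strike 1 from slot 5.
slot 3 must be 5 (only option left). Remove 5 from slot 1, slot 5.
slot 4's domain is down to {3}, so slot 4 = 3.
That leaves slot 5 = 4.
slot 1 must be 2 (only option left).

slot 1=2, slot 2=1, slot 3=5, slot 4=3, slot 5=4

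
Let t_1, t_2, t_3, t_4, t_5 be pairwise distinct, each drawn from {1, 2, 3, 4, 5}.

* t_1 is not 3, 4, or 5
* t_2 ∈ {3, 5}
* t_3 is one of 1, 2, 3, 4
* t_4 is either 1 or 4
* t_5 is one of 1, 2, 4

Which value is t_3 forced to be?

The 5 variables draw from only 5 values {1, 2, 3, 4, 5}, so each is used; only t_2 can be 5, hence t_2 = 5.
The 4 still-open variables together cover exactly {1, 2, 3, 4} — 4 values for 4 variables — and 3 appears only in t_3's list, so t_3 = 3.

3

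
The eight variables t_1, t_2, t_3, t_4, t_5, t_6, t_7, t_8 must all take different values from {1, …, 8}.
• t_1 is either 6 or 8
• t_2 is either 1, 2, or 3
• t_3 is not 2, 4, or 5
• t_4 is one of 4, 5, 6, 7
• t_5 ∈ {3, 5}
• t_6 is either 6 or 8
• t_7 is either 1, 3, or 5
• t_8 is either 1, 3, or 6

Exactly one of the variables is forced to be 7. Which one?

t_3

The 8 variables together cover exactly {1, 2, 3, 4, 5, 6, 7, 8} — 8 values for 8 variables — and 2 appears only in t_2's list, so t_2 = 2.
The 7 still-open variables together cover exactly {1, 3, 4, 5, 6, 7, 8} — 7 values for 7 variables — and 4 appears only in t_4's list, so t_4 = 4.
The 6 still-open variables together cover exactly {1, 3, 5, 6, 7, 8} — 6 values for 6 variables — and 7 appears only in t_3's list, so t_3 = 7.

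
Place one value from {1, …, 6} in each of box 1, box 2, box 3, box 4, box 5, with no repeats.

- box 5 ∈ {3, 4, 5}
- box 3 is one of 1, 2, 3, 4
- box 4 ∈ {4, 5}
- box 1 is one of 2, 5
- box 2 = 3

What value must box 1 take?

2

box 2 must be 3 (only option left). Eliminate 3 elsewhere: box 3, box 5.
The 4 still-open variables together cover exactly {1, 2, 4, 5} — 4 values for 4 variables — and 1 appears only in box 3's list, so box 3 = 1.
Among the 3 still-open variables, 2 fits only box 1 (and all 3 values in {2, 4, 5} must be used), so box 1 = 2.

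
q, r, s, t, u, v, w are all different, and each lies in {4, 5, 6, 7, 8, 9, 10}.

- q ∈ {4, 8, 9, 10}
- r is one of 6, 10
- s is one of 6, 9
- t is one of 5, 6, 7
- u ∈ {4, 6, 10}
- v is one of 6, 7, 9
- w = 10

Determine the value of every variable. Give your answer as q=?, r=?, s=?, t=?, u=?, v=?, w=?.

q=8, r=6, s=9, t=5, u=4, v=7, w=10

w must be 10 (only option left). So q, r, u can't be 10.
r's domain is down to {6}, so r = 6. Strike 6 from s, t, u, v.
s must be 9 (only option left). Strike 9 from q, v.
u has just one choice, so u = 4. Remove 4 from q.
v must be 7 (only option left). Remove 7 from t.
That leaves q = 8.
That leaves t = 5.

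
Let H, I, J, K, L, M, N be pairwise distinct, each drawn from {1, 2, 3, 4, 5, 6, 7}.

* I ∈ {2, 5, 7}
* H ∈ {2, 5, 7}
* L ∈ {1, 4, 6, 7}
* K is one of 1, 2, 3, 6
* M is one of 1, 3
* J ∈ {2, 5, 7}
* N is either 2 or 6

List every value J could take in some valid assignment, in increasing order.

The 7 variables draw from only 7 values {1, 2, 3, 4, 5, 6, 7}, so each is used; only L can be 4, hence L = 4.
H, I, J between them cover only {2, 5, 7} — a naked triple. Remove those values from K, N.
That leaves N = 6. Strike 6 from K.
No further eliminations apply; J can still be any of 2, 5, 7.

2, 5, 7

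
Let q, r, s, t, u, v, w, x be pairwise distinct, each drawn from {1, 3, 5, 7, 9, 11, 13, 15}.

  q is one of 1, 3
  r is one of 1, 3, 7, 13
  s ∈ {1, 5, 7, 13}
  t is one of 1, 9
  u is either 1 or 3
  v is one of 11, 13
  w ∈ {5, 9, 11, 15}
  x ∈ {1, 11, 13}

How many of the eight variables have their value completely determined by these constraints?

4

Among the 8 variables, 15 fits only w (and all 8 values in {1, 3, 5, 7, 9, 11, 13, 15} must be used), so w = 15.
The 7 still-open variables draw from only 7 values {1, 3, 5, 7, 9, 11, 13}, so each is used; only s can be 5, hence s = 5.
The 6 still-open variables together cover exactly {1, 3, 7, 9, 11, 13} — 6 values for 6 variables — and 7 appears only in r's list, so r = 7.
The 5 still-open variables together cover exactly {1, 3, 9, 11, 13} — 5 values for 5 variables — and 9 appears only in t's list, so t = 9.
q and u share exactly the 2 values {1, 3}; by pigeonhole those values go to them, so strike 1, 3 from x.
Determined: r=7, s=5, t=9, w=15. The other variables each still have more than one consistent value. That makes 4.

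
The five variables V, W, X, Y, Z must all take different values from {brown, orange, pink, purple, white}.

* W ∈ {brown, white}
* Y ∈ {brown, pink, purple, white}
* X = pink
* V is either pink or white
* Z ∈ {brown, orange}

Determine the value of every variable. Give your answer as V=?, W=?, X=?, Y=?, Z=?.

V=white, W=brown, X=pink, Y=purple, Z=orange

X's domain is down to {pink}, so X = pink. So V, Y can't be pink.
V has just one choice, so V = white. Remove white from W, Y.
W must be brown (only option left). Strike brown from Y, Z.
Y's domain is down to {purple}, so Y = purple.
Z has just one choice, so Z = orange.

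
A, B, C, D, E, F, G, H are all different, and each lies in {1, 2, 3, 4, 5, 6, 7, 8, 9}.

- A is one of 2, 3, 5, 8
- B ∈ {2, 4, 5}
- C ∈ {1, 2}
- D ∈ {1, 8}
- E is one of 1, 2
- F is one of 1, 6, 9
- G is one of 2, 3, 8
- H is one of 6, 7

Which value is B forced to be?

C and E between them cover only {1, 2} — a naked pair. Remove those values from A, B, D, F, G.
D must be 8 (only option left). Remove 8 from A, G.
That leaves G = 3. Remove 3 from A.
That leaves A = 5. Remove 5 from B.
So B = 4.

4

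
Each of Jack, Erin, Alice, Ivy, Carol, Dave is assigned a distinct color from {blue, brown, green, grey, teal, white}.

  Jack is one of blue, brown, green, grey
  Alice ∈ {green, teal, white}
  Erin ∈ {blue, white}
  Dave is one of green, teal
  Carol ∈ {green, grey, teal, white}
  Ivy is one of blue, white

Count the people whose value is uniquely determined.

The 6 variables draw from only 6 values {blue, brown, green, grey, teal, white}, so each is used; only Jack can be brown, hence Jack = brown.
Among the 5 still-open variables, grey fits only Carol (and all 5 values in {blue, green, grey, teal, white} must be used), so Carol = grey.
Erin and Ivy share exactly the 2 values {blue, white}; by pigeonhole those values go to them, so strike blue, white from Alice.
Determined: Jack=brown, Carol=grey. The other people each still have more than one consistent value. That makes 2.

2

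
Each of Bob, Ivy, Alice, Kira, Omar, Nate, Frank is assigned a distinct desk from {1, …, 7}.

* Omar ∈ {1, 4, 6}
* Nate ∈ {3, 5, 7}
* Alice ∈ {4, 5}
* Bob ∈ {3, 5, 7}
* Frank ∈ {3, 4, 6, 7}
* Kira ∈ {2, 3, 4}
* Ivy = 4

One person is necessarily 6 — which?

Frank

Ivy must be 4 (only option left). Strike 4 from Alice, Kira, Omar, Frank.
Alice has just one choice, so Alice = 5. Eliminate 5 elsewhere: Bob, Nate.
The 5 still-open variables draw from only 5 values {1, 2, 3, 6, 7}, so each is used; only Omar can be 1, hence Omar = 1.
The 4 still-open variables together cover exactly {2, 3, 6, 7} — 4 values for 4 variables — and 2 appears only in Kira's list, so Kira = 2.
The 3 still-open variables draw from only 3 values {3, 6, 7}, so each is used; only Frank can be 6, hence Frank = 6.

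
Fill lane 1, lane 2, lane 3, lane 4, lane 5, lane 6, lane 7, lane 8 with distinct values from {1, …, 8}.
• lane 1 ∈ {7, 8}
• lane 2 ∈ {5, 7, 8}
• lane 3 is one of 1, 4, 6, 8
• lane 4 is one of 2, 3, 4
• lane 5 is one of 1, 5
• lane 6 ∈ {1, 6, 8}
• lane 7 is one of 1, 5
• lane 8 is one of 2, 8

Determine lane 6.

6

Among the 8 variables, 3 fits only lane 4 (and all 8 values in {1, 2, 3, 4, 5, 6, 7, 8} must be used), so lane 4 = 3.
Among the 7 still-open variables, 2 fits only lane 8 (and all 7 values in {1, 2, 4, 5, 6, 7, 8} must be used), so lane 8 = 2.
Among the 6 still-open variables, 4 fits only lane 3 (and all 6 values in {1, 4, 5, 6, 7, 8} must be used), so lane 3 = 4.
The 5 still-open variables together cover exactly {1, 5, 6, 7, 8} — 5 values for 5 variables — and 6 appears only in lane 6's list, so lane 6 = 6.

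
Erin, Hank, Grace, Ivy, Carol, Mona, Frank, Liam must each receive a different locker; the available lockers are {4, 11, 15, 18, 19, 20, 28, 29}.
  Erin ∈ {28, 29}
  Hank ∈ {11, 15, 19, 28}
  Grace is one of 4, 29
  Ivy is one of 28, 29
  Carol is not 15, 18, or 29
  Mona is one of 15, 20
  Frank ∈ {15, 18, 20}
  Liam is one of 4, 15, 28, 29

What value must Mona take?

20

The 8 variables together cover exactly {4, 11, 15, 18, 19, 20, 28, 29} — 8 values for 8 variables — and 18 appears only in Frank's list, so Frank = 18.
The 2 variables Erin and Ivy are confined to {28, 29}, which locks those values in; drop them from Hank, Grace, Carol, Liam.
That leaves Grace = 4. Remove 4 from Carol, Liam.
Liam's domain is down to {15}, so Liam = 15. Eliminate 15 elsewhere: Hank, Mona.
So Mona = 20.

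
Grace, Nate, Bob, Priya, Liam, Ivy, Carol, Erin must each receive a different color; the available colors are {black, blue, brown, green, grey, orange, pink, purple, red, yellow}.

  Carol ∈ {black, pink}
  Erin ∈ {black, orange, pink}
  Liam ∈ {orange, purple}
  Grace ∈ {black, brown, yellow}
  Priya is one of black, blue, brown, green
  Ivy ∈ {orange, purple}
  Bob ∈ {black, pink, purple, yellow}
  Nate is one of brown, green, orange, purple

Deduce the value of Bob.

Among the 8 variables, blue fits only Priya (and all 8 values in {black, blue, brown, green, orange, pink, purple, yellow} must be used), so Priya = blue.
The 7 still-open variables together cover exactly {black, brown, green, orange, pink, purple, yellow} — 7 values for 7 variables — and green appears only in Nate's list, so Nate = green.
The 6 still-open variables draw from only 6 values {black, brown, orange, pink, purple, yellow}, so each is used; only Grace can be brown, hence Grace = brown.
The 5 still-open variables draw from only 5 values {black, orange, pink, purple, yellow}, so each is used; only Bob can be yellow, hence Bob = yellow.

yellow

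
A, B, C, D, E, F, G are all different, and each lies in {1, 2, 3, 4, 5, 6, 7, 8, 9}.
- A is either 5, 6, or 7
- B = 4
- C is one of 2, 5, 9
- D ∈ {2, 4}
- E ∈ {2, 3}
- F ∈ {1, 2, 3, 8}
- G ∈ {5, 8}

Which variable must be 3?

B has just one choice, so B = 4. Remove 4 from D.
That leaves D = 2. Remove 2 from C, E, F.
So 3 goes to E.

E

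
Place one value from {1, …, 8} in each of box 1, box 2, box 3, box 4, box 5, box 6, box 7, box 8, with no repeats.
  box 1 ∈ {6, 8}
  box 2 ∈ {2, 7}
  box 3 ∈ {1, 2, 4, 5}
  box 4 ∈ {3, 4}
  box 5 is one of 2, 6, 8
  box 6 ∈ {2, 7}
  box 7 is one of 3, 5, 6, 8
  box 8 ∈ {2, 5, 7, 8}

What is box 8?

5

Among the 8 variables, 1 fits only box 3 (and all 8 values in {1, 2, 3, 4, 5, 6, 7, 8} must be used), so box 3 = 1.
The 7 still-open variables together cover exactly {2, 3, 4, 5, 6, 7, 8} — 7 values for 7 variables — and 4 appears only in box 4's list, so box 4 = 4.
The 6 still-open variables draw from only 6 values {2, 3, 5, 6, 7, 8}, so each is used; only box 7 can be 3, hence box 7 = 3.
The 5 still-open variables together cover exactly {2, 5, 6, 7, 8} — 5 values for 5 variables — and 5 appears only in box 8's list, so box 8 = 5.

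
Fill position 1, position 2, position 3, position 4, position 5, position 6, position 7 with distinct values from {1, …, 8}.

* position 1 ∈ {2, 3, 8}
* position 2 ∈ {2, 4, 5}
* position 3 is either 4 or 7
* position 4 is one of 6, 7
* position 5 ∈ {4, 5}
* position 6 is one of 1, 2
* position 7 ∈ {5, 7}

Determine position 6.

1

position 3, position 5, position 7 share exactly the 3 values {4, 5, 7}; by pigeonhole those values go to them, so strike 4, 5, 7 from position 2, position 4.
position 2's domain is down to {2}, so position 2 = 2. Eliminate 2 elsewhere: position 1, position 6.
So position 6 = 1.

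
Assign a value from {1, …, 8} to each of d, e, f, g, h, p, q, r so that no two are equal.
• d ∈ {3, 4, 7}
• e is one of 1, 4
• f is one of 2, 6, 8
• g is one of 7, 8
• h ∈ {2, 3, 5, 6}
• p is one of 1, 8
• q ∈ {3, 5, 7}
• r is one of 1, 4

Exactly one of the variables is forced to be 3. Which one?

d

e and r share exactly the 2 values {1, 4}; by pigeonhole those values go to them, so strike 1, 4 from d, p.
p's domain is down to {8}, so p = 8. Eliminate 8 elsewhere: f, g.
g's domain is down to {7}, so g = 7. Strike 7 from d, q.
So 3 goes to d.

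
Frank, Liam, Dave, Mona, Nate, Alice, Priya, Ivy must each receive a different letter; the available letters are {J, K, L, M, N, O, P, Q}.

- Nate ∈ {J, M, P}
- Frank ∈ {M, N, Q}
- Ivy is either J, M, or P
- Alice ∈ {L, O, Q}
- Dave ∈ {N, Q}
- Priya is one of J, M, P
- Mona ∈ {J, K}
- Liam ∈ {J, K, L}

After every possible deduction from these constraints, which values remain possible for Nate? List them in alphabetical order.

The 8 variables together cover exactly {J, K, L, M, N, O, P, Q} — 8 values for 8 variables — and O appears only in Alice's list, so Alice = O.
The 7 still-open variables draw from only 7 values {J, K, L, M, N, P, Q}, so each is used; only Liam can be L, hence Liam = L.
The 6 still-open variables together cover exactly {J, K, M, N, P, Q} — 6 values for 6 variables — and K appears only in Mona's list, so Mona = K.
Nate, Priya, Ivy share exactly the 3 values {J, M, P}; by pigeonhole those values go to them, so strike J, M, P from Frank.
No further eliminations apply; Nate can still be any of J, M, P.

J, M, P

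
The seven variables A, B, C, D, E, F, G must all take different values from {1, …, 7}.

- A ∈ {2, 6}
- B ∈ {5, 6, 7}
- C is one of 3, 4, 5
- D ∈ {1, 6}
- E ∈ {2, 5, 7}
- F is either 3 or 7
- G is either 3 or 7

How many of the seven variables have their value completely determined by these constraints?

2

Among the 7 variables, 1 fits only D (and all 7 values in {1, 2, 3, 4, 5, 6, 7} must be used), so D = 1.
The 6 still-open variables together cover exactly {2, 3, 4, 5, 6, 7} — 6 values for 6 variables — and 4 appears only in C's list, so C = 4.
F and G between them cover only {3, 7} — a naked pair. Remove those values from B, E.
Determined: C=4, D=1. The other variables each still have more than one consistent value. That makes 2.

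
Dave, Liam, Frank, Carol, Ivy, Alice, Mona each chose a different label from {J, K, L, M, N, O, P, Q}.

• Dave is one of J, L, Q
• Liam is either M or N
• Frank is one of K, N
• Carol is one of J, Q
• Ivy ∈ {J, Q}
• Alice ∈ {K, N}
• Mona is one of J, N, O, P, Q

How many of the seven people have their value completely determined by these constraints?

The 2 variables Frank and Alice are confined to {K, N}, which locks those values in; drop them from Liam, Mona.
Liam's domain is down to {M}, so Liam = M.
Carol and Ivy between them cover only {J, Q} — a naked pair. Remove those values from Dave, Mona.
Dave has just one choice, so Dave = L.
Determined: Dave=L, Liam=M. The other people each still have more than one consistent value. That makes 2.

2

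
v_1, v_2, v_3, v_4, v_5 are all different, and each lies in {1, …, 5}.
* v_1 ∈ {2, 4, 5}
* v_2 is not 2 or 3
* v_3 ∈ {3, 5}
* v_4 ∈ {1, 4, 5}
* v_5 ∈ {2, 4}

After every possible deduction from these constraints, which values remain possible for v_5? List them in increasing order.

The 5 variables together cover exactly {1, 2, 3, 4, 5} — 5 values for 5 variables — and 3 appears only in v_3's list, so v_3 = 3.
No further eliminations apply; v_5 can still be any of 2, 4.

2, 4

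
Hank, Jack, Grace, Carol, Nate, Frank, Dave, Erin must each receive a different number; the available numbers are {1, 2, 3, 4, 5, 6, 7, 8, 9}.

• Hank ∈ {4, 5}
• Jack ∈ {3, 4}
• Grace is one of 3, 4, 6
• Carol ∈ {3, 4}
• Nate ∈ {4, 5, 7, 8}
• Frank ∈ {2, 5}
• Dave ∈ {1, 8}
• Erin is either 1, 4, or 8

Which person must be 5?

Hank

Among the 8 variables, 2 fits only Frank (and all 8 values in {1, 2, 3, 4, 5, 6, 7, 8} must be used), so Frank = 2.
Among the 7 still-open variables, 6 fits only Grace (and all 7 values in {1, 3, 4, 5, 6, 7, 8} must be used), so Grace = 6.
The 6 still-open variables draw from only 6 values {1, 3, 4, 5, 7, 8}, so each is used; only Nate can be 7, hence Nate = 7.
The 5 still-open variables draw from only 5 values {1, 3, 4, 5, 8}, so each is used; only Hank can be 5, hence Hank = 5.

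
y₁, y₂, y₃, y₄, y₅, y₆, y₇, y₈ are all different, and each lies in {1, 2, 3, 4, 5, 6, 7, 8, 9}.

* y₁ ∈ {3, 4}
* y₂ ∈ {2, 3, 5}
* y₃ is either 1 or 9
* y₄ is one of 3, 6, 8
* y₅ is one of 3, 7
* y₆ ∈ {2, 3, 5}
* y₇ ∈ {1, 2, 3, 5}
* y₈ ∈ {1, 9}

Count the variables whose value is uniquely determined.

2

The 2 variables y₃ and y₈ are confined to {1, 9}, which locks those values in; drop them from y₇.
y₂, y₆, y₇ between them cover only {2, 3, 5} — a naked triple. Remove those values from y₁, y₄, y₅.
That leaves y₁ = 4.
y₅ has just one choice, so y₅ = 7.
Determined: y₁=4, y₅=7. The other variables each still have more than one consistent value. That makes 2.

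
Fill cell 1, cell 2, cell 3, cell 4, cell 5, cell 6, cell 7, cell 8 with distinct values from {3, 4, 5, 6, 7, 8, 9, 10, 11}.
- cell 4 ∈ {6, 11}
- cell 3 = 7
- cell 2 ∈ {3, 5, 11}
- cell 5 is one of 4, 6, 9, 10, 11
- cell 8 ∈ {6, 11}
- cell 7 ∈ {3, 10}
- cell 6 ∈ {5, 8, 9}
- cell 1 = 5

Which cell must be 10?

cell 7

cell 1 has just one choice, so cell 1 = 5. Remove 5 from cell 2, cell 6.
cell 3 must be 7 (only option left).
The 2 variables cell 4 and cell 8 are confined to {6, 11}, which locks those values in; drop them from cell 2, cell 5.
cell 2 must be 3 (only option left). Eliminate 3 elsewhere: cell 7.
So 10 goes to cell 7.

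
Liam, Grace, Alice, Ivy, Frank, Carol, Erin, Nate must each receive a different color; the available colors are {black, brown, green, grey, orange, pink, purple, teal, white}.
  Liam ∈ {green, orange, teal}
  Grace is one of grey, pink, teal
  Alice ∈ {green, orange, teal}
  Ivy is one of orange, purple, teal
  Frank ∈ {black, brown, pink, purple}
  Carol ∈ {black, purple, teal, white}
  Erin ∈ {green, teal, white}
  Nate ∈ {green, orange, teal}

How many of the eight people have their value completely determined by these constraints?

3

Liam, Alice, Nate between them cover only {green, orange, teal} — a naked triple. Remove those values from Grace, Ivy, Carol, Erin.
Ivy must be purple (only option left). Eliminate purple elsewhere: Frank, Carol.
Erin has just one choice, so Erin = white. So Carol can't be white.
Carol must be black (only option left). Remove black from Frank.
Determined: Ivy=purple, Carol=black, Erin=white. The other people each still have more than one consistent value. That makes 3.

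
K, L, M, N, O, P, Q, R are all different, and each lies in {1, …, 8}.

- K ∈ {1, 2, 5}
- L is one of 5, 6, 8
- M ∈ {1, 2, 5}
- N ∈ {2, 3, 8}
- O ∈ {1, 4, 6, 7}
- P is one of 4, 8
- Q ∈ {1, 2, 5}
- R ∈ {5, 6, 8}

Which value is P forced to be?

4

The 8 variables together cover exactly {1, 2, 3, 4, 5, 6, 7, 8} — 8 values for 8 variables — and 3 appears only in N's list, so N = 3.
The 7 still-open variables together cover exactly {1, 2, 4, 5, 6, 7, 8} — 7 values for 7 variables — and 7 appears only in O's list, so O = 7.
Among the 6 still-open variables, 4 fits only P (and all 6 values in {1, 2, 4, 5, 6, 8} must be used), so P = 4.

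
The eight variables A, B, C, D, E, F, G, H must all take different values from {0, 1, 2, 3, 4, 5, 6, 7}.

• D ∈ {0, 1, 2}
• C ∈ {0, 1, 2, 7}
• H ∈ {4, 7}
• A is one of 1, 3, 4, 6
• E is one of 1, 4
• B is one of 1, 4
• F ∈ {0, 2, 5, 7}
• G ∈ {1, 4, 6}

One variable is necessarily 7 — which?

H

The 8 variables draw from only 8 values {0, 1, 2, 3, 4, 5, 6, 7}, so each is used; only A can be 3, hence A = 3.
Among the 7 still-open variables, 5 fits only F (and all 7 values in {0, 1, 2, 4, 5, 6, 7} must be used), so F = 5.
The 6 still-open variables draw from only 6 values {0, 1, 2, 4, 6, 7}, so each is used; only G can be 6, hence G = 6.
B and E between them cover only {1, 4} — a naked pair. Remove those values from C, D, H.
So 7 goes to H.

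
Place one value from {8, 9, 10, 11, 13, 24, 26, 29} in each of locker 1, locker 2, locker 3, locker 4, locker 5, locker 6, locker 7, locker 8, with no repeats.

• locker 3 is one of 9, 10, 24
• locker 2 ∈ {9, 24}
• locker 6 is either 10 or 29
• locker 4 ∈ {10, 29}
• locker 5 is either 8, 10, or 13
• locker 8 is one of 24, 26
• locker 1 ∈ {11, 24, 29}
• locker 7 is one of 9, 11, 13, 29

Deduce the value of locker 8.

26

The 8 variables together cover exactly {8, 9, 10, 11, 13, 24, 26, 29} — 8 values for 8 variables — and 8 appears only in locker 5's list, so locker 5 = 8.
Among the 7 still-open variables, 13 fits only locker 7 (and all 7 values in {9, 10, 11, 13, 24, 26, 29} must be used), so locker 7 = 13.
Among the 6 still-open variables, 11 fits only locker 1 (and all 6 values in {9, 10, 11, 24, 26, 29} must be used), so locker 1 = 11.
Among the 5 still-open variables, 26 fits only locker 8 (and all 5 values in {9, 10, 24, 26, 29} must be used), so locker 8 = 26.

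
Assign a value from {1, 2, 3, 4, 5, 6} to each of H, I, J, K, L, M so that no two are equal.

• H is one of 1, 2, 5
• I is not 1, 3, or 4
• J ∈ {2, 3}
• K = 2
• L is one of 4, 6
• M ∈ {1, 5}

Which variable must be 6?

K's domain is down to {2}, so K = 2. Eliminate 2 elsewhere: H, I, J.
J's domain is down to {3}, so J = 3.
The 4 still-open variables draw from only 4 values {1, 4, 5, 6}, so each is used; only L can be 4, hence L = 4.
Among the 3 still-open variables, 6 fits only I (and all 3 values in {1, 5, 6} must be used), so I = 6.

I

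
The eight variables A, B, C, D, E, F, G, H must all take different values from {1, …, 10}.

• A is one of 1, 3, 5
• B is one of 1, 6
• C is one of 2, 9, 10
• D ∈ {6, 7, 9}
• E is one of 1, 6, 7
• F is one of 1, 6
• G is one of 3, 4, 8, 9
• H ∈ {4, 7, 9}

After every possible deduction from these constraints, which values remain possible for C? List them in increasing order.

2, 10

The 2 variables B and F are confined to {1, 6}, which locks those values in; drop them from A, D, E.
E has just one choice, so E = 7. Remove 7 from D, H.
D has just one choice, so D = 9. Eliminate 9 elsewhere: C, G, H.
H must be 4 (only option left). Eliminate 4 elsewhere: G.
No further eliminations apply; C can still be any of 2, 10.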